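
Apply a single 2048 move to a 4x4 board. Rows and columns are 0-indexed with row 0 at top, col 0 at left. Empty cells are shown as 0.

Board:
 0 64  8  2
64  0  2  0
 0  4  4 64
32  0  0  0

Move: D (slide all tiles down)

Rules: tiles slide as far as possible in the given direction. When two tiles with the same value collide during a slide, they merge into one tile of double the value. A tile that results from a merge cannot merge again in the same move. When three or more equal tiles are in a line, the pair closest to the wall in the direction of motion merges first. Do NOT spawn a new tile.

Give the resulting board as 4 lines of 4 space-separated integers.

Slide down:
col 0: [0, 64, 0, 32] -> [0, 0, 64, 32]
col 1: [64, 0, 4, 0] -> [0, 0, 64, 4]
col 2: [8, 2, 4, 0] -> [0, 8, 2, 4]
col 3: [2, 0, 64, 0] -> [0, 0, 2, 64]

Answer:  0  0  0  0
 0  0  8  0
64 64  2  2
32  4  4 64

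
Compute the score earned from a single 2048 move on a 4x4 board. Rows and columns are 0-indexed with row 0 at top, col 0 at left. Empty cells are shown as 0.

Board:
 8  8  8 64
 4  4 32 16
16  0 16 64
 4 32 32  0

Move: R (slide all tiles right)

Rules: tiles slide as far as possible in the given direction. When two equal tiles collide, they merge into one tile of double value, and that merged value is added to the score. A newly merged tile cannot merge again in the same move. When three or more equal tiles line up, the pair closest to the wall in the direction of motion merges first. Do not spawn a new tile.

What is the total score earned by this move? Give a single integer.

Slide right:
row 0: [8, 8, 8, 64] -> [0, 8, 16, 64]  score +16 (running 16)
row 1: [4, 4, 32, 16] -> [0, 8, 32, 16]  score +8 (running 24)
row 2: [16, 0, 16, 64] -> [0, 0, 32, 64]  score +32 (running 56)
row 3: [4, 32, 32, 0] -> [0, 0, 4, 64]  score +64 (running 120)
Board after move:
 0  8 16 64
 0  8 32 16
 0  0 32 64
 0  0  4 64

Answer: 120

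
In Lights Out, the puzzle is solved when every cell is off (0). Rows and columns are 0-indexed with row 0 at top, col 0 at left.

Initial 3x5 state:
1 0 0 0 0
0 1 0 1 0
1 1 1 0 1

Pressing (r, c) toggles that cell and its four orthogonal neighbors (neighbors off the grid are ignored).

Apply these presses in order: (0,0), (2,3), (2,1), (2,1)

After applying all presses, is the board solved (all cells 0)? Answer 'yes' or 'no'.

After press 1 at (0,0):
0 1 0 0 0
1 1 0 1 0
1 1 1 0 1

After press 2 at (2,3):
0 1 0 0 0
1 1 0 0 0
1 1 0 1 0

After press 3 at (2,1):
0 1 0 0 0
1 0 0 0 0
0 0 1 1 0

After press 4 at (2,1):
0 1 0 0 0
1 1 0 0 0
1 1 0 1 0

Lights still on: 6

Answer: no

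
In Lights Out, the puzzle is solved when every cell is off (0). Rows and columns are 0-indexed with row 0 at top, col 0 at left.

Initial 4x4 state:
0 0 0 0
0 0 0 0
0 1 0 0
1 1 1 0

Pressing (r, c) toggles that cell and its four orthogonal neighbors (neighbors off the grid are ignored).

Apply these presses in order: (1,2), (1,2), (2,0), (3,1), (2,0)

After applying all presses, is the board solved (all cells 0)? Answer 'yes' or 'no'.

Answer: yes

Derivation:
After press 1 at (1,2):
0 0 1 0
0 1 1 1
0 1 1 0
1 1 1 0

After press 2 at (1,2):
0 0 0 0
0 0 0 0
0 1 0 0
1 1 1 0

After press 3 at (2,0):
0 0 0 0
1 0 0 0
1 0 0 0
0 1 1 0

After press 4 at (3,1):
0 0 0 0
1 0 0 0
1 1 0 0
1 0 0 0

After press 5 at (2,0):
0 0 0 0
0 0 0 0
0 0 0 0
0 0 0 0

Lights still on: 0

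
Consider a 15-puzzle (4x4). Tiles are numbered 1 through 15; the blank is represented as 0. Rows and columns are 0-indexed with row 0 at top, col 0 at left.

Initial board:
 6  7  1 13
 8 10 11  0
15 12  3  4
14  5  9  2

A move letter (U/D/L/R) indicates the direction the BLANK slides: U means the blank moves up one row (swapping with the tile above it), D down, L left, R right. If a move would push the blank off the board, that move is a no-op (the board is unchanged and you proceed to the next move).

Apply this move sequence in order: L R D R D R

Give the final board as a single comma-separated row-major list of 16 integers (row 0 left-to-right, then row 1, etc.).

After move 1 (L):
 6  7  1 13
 8 10  0 11
15 12  3  4
14  5  9  2

After move 2 (R):
 6  7  1 13
 8 10 11  0
15 12  3  4
14  5  9  2

After move 3 (D):
 6  7  1 13
 8 10 11  4
15 12  3  0
14  5  9  2

After move 4 (R):
 6  7  1 13
 8 10 11  4
15 12  3  0
14  5  9  2

After move 5 (D):
 6  7  1 13
 8 10 11  4
15 12  3  2
14  5  9  0

After move 6 (R):
 6  7  1 13
 8 10 11  4
15 12  3  2
14  5  9  0

Answer: 6, 7, 1, 13, 8, 10, 11, 4, 15, 12, 3, 2, 14, 5, 9, 0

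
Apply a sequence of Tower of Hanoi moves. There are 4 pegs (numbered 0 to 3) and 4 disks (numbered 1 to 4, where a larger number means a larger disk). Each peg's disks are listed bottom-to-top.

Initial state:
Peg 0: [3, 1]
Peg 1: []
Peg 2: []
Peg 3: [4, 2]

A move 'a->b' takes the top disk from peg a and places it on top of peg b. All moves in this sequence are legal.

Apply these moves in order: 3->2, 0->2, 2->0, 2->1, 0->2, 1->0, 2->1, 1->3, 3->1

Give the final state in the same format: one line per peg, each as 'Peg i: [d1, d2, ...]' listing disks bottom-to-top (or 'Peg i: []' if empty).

After move 1 (3->2):
Peg 0: [3, 1]
Peg 1: []
Peg 2: [2]
Peg 3: [4]

After move 2 (0->2):
Peg 0: [3]
Peg 1: []
Peg 2: [2, 1]
Peg 3: [4]

After move 3 (2->0):
Peg 0: [3, 1]
Peg 1: []
Peg 2: [2]
Peg 3: [4]

After move 4 (2->1):
Peg 0: [3, 1]
Peg 1: [2]
Peg 2: []
Peg 3: [4]

After move 5 (0->2):
Peg 0: [3]
Peg 1: [2]
Peg 2: [1]
Peg 3: [4]

After move 6 (1->0):
Peg 0: [3, 2]
Peg 1: []
Peg 2: [1]
Peg 3: [4]

After move 7 (2->1):
Peg 0: [3, 2]
Peg 1: [1]
Peg 2: []
Peg 3: [4]

After move 8 (1->3):
Peg 0: [3, 2]
Peg 1: []
Peg 2: []
Peg 3: [4, 1]

After move 9 (3->1):
Peg 0: [3, 2]
Peg 1: [1]
Peg 2: []
Peg 3: [4]

Answer: Peg 0: [3, 2]
Peg 1: [1]
Peg 2: []
Peg 3: [4]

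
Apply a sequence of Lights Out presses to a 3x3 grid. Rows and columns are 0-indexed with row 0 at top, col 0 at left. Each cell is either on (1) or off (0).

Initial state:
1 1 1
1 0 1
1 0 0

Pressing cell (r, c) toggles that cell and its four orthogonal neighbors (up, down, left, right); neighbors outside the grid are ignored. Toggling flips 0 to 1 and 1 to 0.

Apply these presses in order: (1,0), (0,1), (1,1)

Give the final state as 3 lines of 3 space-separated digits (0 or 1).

After press 1 at (1,0):
0 1 1
0 1 1
0 0 0

After press 2 at (0,1):
1 0 0
0 0 1
0 0 0

After press 3 at (1,1):
1 1 0
1 1 0
0 1 0

Answer: 1 1 0
1 1 0
0 1 0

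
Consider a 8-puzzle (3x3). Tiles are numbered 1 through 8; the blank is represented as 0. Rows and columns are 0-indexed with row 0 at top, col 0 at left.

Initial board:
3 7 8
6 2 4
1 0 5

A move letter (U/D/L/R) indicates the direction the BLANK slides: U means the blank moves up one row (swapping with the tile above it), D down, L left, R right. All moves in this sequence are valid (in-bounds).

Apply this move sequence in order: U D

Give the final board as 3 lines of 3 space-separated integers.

After move 1 (U):
3 7 8
6 0 4
1 2 5

After move 2 (D):
3 7 8
6 2 4
1 0 5

Answer: 3 7 8
6 2 4
1 0 5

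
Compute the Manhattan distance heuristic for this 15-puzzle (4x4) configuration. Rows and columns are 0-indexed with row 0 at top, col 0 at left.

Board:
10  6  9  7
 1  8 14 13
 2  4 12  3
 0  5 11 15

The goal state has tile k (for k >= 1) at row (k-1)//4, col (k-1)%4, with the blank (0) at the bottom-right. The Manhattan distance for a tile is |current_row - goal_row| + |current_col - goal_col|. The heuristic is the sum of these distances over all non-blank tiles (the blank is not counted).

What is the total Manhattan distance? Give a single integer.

Answer: 37

Derivation:
Tile 10: at (0,0), goal (2,1), distance |0-2|+|0-1| = 3
Tile 6: at (0,1), goal (1,1), distance |0-1|+|1-1| = 1
Tile 9: at (0,2), goal (2,0), distance |0-2|+|2-0| = 4
Tile 7: at (0,3), goal (1,2), distance |0-1|+|3-2| = 2
Tile 1: at (1,0), goal (0,0), distance |1-0|+|0-0| = 1
Tile 8: at (1,1), goal (1,3), distance |1-1|+|1-3| = 2
Tile 14: at (1,2), goal (3,1), distance |1-3|+|2-1| = 3
Tile 13: at (1,3), goal (3,0), distance |1-3|+|3-0| = 5
Tile 2: at (2,0), goal (0,1), distance |2-0|+|0-1| = 3
Tile 4: at (2,1), goal (0,3), distance |2-0|+|1-3| = 4
Tile 12: at (2,2), goal (2,3), distance |2-2|+|2-3| = 1
Tile 3: at (2,3), goal (0,2), distance |2-0|+|3-2| = 3
Tile 5: at (3,1), goal (1,0), distance |3-1|+|1-0| = 3
Tile 11: at (3,2), goal (2,2), distance |3-2|+|2-2| = 1
Tile 15: at (3,3), goal (3,2), distance |3-3|+|3-2| = 1
Sum: 3 + 1 + 4 + 2 + 1 + 2 + 3 + 5 + 3 + 4 + 1 + 3 + 3 + 1 + 1 = 37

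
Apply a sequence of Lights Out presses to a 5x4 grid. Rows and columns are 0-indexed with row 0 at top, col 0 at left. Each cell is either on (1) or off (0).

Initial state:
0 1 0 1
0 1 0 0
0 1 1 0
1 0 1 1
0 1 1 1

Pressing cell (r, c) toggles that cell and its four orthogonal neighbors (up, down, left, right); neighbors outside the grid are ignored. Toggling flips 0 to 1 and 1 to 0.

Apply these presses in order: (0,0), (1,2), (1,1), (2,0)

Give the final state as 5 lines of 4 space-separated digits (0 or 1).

Answer: 1 1 1 1
1 1 0 1
1 1 0 0
0 0 1 1
0 1 1 1

Derivation:
After press 1 at (0,0):
1 0 0 1
1 1 0 0
0 1 1 0
1 0 1 1
0 1 1 1

After press 2 at (1,2):
1 0 1 1
1 0 1 1
0 1 0 0
1 0 1 1
0 1 1 1

After press 3 at (1,1):
1 1 1 1
0 1 0 1
0 0 0 0
1 0 1 1
0 1 1 1

After press 4 at (2,0):
1 1 1 1
1 1 0 1
1 1 0 0
0 0 1 1
0 1 1 1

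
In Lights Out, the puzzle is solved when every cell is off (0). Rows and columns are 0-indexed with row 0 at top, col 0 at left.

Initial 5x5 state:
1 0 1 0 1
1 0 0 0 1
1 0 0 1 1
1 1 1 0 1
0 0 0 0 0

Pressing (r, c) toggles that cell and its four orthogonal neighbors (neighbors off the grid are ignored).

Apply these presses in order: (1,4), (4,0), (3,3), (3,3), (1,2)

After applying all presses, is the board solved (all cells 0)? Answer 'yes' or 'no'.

After press 1 at (1,4):
1 0 1 0 0
1 0 0 1 0
1 0 0 1 0
1 1 1 0 1
0 0 0 0 0

After press 2 at (4,0):
1 0 1 0 0
1 0 0 1 0
1 0 0 1 0
0 1 1 0 1
1 1 0 0 0

After press 3 at (3,3):
1 0 1 0 0
1 0 0 1 0
1 0 0 0 0
0 1 0 1 0
1 1 0 1 0

After press 4 at (3,3):
1 0 1 0 0
1 0 0 1 0
1 0 0 1 0
0 1 1 0 1
1 1 0 0 0

After press 5 at (1,2):
1 0 0 0 0
1 1 1 0 0
1 0 1 1 0
0 1 1 0 1
1 1 0 0 0

Lights still on: 12

Answer: no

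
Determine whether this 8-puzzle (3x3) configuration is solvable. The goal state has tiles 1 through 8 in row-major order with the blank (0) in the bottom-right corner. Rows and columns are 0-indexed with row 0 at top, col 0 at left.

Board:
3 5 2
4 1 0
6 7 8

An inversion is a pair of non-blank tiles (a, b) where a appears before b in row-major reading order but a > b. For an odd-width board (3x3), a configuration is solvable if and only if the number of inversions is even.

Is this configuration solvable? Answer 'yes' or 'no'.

Inversions (pairs i<j in row-major order where tile[i] > tile[j] > 0): 7
7 is odd, so the puzzle is not solvable.

Answer: no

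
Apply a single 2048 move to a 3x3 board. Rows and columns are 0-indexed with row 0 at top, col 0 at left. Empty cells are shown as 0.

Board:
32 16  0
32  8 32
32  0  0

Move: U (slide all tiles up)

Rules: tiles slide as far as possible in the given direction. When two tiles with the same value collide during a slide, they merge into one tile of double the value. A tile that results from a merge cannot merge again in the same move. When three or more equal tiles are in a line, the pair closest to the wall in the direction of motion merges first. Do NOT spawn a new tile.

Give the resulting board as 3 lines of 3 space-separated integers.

Slide up:
col 0: [32, 32, 32] -> [64, 32, 0]
col 1: [16, 8, 0] -> [16, 8, 0]
col 2: [0, 32, 0] -> [32, 0, 0]

Answer: 64 16 32
32  8  0
 0  0  0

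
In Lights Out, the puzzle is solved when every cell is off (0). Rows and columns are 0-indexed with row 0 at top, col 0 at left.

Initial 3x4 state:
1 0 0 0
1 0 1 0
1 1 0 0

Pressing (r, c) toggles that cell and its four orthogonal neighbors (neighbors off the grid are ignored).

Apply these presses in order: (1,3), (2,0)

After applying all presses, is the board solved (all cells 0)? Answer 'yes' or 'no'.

Answer: no

Derivation:
After press 1 at (1,3):
1 0 0 1
1 0 0 1
1 1 0 1

After press 2 at (2,0):
1 0 0 1
0 0 0 1
0 0 0 1

Lights still on: 4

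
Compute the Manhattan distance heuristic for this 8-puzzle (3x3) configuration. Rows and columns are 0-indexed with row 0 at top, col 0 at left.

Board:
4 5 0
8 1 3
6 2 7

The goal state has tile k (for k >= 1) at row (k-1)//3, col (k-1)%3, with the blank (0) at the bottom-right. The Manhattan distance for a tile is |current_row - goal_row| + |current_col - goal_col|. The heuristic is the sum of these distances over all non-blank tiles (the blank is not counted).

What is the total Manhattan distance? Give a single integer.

Tile 4: at (0,0), goal (1,0), distance |0-1|+|0-0| = 1
Tile 5: at (0,1), goal (1,1), distance |0-1|+|1-1| = 1
Tile 8: at (1,0), goal (2,1), distance |1-2|+|0-1| = 2
Tile 1: at (1,1), goal (0,0), distance |1-0|+|1-0| = 2
Tile 3: at (1,2), goal (0,2), distance |1-0|+|2-2| = 1
Tile 6: at (2,0), goal (1,2), distance |2-1|+|0-2| = 3
Tile 2: at (2,1), goal (0,1), distance |2-0|+|1-1| = 2
Tile 7: at (2,2), goal (2,0), distance |2-2|+|2-0| = 2
Sum: 1 + 1 + 2 + 2 + 1 + 3 + 2 + 2 = 14

Answer: 14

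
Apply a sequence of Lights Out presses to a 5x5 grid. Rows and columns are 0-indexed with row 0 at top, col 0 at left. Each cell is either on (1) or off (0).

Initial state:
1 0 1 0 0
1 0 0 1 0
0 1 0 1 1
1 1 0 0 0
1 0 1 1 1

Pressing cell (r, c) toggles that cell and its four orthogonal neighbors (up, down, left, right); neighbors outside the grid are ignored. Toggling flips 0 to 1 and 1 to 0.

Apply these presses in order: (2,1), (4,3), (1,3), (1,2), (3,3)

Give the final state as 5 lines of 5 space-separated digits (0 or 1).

Answer: 1 0 0 1 0
1 0 0 1 1
1 0 0 1 1
1 0 1 0 1
1 0 0 1 0

Derivation:
After press 1 at (2,1):
1 0 1 0 0
1 1 0 1 0
1 0 1 1 1
1 0 0 0 0
1 0 1 1 1

After press 2 at (4,3):
1 0 1 0 0
1 1 0 1 0
1 0 1 1 1
1 0 0 1 0
1 0 0 0 0

After press 3 at (1,3):
1 0 1 1 0
1 1 1 0 1
1 0 1 0 1
1 0 0 1 0
1 0 0 0 0

After press 4 at (1,2):
1 0 0 1 0
1 0 0 1 1
1 0 0 0 1
1 0 0 1 0
1 0 0 0 0

After press 5 at (3,3):
1 0 0 1 0
1 0 0 1 1
1 0 0 1 1
1 0 1 0 1
1 0 0 1 0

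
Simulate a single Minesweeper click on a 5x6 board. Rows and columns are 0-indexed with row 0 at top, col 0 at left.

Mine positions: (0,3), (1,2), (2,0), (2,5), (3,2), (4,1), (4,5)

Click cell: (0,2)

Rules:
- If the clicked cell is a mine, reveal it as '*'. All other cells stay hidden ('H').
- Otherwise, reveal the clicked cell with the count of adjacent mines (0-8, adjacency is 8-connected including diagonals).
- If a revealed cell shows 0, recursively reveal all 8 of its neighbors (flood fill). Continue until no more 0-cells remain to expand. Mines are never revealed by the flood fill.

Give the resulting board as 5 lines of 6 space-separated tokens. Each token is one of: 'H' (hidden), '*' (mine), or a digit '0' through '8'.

H H 2 H H H
H H H H H H
H H H H H H
H H H H H H
H H H H H H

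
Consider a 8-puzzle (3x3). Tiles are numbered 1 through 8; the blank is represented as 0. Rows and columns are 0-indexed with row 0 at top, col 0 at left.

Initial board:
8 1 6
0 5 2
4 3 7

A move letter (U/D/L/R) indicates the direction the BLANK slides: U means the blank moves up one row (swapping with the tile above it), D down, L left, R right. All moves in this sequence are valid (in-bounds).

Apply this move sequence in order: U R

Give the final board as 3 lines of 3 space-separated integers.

Answer: 1 0 6
8 5 2
4 3 7

Derivation:
After move 1 (U):
0 1 6
8 5 2
4 3 7

After move 2 (R):
1 0 6
8 5 2
4 3 7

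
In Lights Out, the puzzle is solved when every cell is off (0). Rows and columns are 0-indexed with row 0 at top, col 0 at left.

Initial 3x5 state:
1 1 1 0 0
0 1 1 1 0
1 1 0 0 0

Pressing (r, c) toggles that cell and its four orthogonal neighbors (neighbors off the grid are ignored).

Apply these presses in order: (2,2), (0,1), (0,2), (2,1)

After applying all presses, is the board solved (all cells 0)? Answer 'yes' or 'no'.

After press 1 at (2,2):
1 1 1 0 0
0 1 0 1 0
1 0 1 1 0

After press 2 at (0,1):
0 0 0 0 0
0 0 0 1 0
1 0 1 1 0

After press 3 at (0,2):
0 1 1 1 0
0 0 1 1 0
1 0 1 1 0

After press 4 at (2,1):
0 1 1 1 0
0 1 1 1 0
0 1 0 1 0

Lights still on: 8

Answer: no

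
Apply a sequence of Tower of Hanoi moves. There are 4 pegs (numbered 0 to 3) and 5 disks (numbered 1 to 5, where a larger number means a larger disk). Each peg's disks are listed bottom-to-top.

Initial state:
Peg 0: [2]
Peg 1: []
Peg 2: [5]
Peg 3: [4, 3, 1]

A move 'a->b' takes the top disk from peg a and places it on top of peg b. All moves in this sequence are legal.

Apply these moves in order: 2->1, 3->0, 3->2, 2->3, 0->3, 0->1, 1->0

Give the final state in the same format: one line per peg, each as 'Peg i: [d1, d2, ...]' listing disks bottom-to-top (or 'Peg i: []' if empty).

Answer: Peg 0: [2]
Peg 1: [5]
Peg 2: []
Peg 3: [4, 3, 1]

Derivation:
After move 1 (2->1):
Peg 0: [2]
Peg 1: [5]
Peg 2: []
Peg 3: [4, 3, 1]

After move 2 (3->0):
Peg 0: [2, 1]
Peg 1: [5]
Peg 2: []
Peg 3: [4, 3]

After move 3 (3->2):
Peg 0: [2, 1]
Peg 1: [5]
Peg 2: [3]
Peg 3: [4]

After move 4 (2->3):
Peg 0: [2, 1]
Peg 1: [5]
Peg 2: []
Peg 3: [4, 3]

After move 5 (0->3):
Peg 0: [2]
Peg 1: [5]
Peg 2: []
Peg 3: [4, 3, 1]

After move 6 (0->1):
Peg 0: []
Peg 1: [5, 2]
Peg 2: []
Peg 3: [4, 3, 1]

After move 7 (1->0):
Peg 0: [2]
Peg 1: [5]
Peg 2: []
Peg 3: [4, 3, 1]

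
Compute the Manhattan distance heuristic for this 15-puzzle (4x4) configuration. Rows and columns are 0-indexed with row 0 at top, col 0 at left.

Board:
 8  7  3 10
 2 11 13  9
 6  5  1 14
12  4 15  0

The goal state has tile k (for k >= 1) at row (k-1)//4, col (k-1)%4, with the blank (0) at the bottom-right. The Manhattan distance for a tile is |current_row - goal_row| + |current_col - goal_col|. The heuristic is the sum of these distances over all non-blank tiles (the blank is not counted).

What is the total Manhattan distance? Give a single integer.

Tile 8: at (0,0), goal (1,3), distance |0-1|+|0-3| = 4
Tile 7: at (0,1), goal (1,2), distance |0-1|+|1-2| = 2
Tile 3: at (0,2), goal (0,2), distance |0-0|+|2-2| = 0
Tile 10: at (0,3), goal (2,1), distance |0-2|+|3-1| = 4
Tile 2: at (1,0), goal (0,1), distance |1-0|+|0-1| = 2
Tile 11: at (1,1), goal (2,2), distance |1-2|+|1-2| = 2
Tile 13: at (1,2), goal (3,0), distance |1-3|+|2-0| = 4
Tile 9: at (1,3), goal (2,0), distance |1-2|+|3-0| = 4
Tile 6: at (2,0), goal (1,1), distance |2-1|+|0-1| = 2
Tile 5: at (2,1), goal (1,0), distance |2-1|+|1-0| = 2
Tile 1: at (2,2), goal (0,0), distance |2-0|+|2-0| = 4
Tile 14: at (2,3), goal (3,1), distance |2-3|+|3-1| = 3
Tile 12: at (3,0), goal (2,3), distance |3-2|+|0-3| = 4
Tile 4: at (3,1), goal (0,3), distance |3-0|+|1-3| = 5
Tile 15: at (3,2), goal (3,2), distance |3-3|+|2-2| = 0
Sum: 4 + 2 + 0 + 4 + 2 + 2 + 4 + 4 + 2 + 2 + 4 + 3 + 4 + 5 + 0 = 42

Answer: 42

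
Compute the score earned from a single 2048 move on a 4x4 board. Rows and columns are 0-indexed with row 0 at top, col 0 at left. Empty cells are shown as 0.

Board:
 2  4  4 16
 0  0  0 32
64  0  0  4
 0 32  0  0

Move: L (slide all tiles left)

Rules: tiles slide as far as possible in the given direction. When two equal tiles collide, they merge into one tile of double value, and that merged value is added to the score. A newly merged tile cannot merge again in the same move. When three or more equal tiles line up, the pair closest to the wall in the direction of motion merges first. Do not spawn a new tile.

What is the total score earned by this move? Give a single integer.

Answer: 8

Derivation:
Slide left:
row 0: [2, 4, 4, 16] -> [2, 8, 16, 0]  score +8 (running 8)
row 1: [0, 0, 0, 32] -> [32, 0, 0, 0]  score +0 (running 8)
row 2: [64, 0, 0, 4] -> [64, 4, 0, 0]  score +0 (running 8)
row 3: [0, 32, 0, 0] -> [32, 0, 0, 0]  score +0 (running 8)
Board after move:
 2  8 16  0
32  0  0  0
64  4  0  0
32  0  0  0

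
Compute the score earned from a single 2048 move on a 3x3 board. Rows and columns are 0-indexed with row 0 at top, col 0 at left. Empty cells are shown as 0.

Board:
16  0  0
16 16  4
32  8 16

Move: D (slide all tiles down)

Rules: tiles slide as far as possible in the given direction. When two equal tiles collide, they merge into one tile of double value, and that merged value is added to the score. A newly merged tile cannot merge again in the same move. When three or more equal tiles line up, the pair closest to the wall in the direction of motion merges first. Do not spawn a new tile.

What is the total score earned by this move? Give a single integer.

Answer: 32

Derivation:
Slide down:
col 0: [16, 16, 32] -> [0, 32, 32]  score +32 (running 32)
col 1: [0, 16, 8] -> [0, 16, 8]  score +0 (running 32)
col 2: [0, 4, 16] -> [0, 4, 16]  score +0 (running 32)
Board after move:
 0  0  0
32 16  4
32  8 16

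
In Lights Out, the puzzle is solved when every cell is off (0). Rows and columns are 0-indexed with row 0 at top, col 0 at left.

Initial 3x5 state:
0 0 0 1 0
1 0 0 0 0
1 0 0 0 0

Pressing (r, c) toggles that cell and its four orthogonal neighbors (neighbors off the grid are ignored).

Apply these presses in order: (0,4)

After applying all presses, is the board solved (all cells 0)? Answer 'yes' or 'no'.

Answer: no

Derivation:
After press 1 at (0,4):
0 0 0 0 1
1 0 0 0 1
1 0 0 0 0

Lights still on: 4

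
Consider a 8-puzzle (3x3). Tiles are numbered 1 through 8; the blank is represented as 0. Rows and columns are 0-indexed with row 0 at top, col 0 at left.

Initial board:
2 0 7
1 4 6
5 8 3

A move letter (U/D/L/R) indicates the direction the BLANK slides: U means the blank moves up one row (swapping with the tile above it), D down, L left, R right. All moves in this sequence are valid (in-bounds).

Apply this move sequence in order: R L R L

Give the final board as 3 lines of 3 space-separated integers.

After move 1 (R):
2 7 0
1 4 6
5 8 3

After move 2 (L):
2 0 7
1 4 6
5 8 3

After move 3 (R):
2 7 0
1 4 6
5 8 3

After move 4 (L):
2 0 7
1 4 6
5 8 3

Answer: 2 0 7
1 4 6
5 8 3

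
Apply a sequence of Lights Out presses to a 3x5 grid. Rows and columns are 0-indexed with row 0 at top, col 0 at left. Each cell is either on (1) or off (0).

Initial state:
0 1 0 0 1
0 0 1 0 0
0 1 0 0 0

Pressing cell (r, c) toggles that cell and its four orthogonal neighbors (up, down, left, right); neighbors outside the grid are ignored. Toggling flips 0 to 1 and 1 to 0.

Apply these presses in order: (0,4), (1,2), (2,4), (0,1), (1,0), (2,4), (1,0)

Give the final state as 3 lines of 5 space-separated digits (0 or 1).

Answer: 1 0 0 1 0
0 0 0 1 1
0 1 1 0 0

Derivation:
After press 1 at (0,4):
0 1 0 1 0
0 0 1 0 1
0 1 0 0 0

After press 2 at (1,2):
0 1 1 1 0
0 1 0 1 1
0 1 1 0 0

After press 3 at (2,4):
0 1 1 1 0
0 1 0 1 0
0 1 1 1 1

After press 4 at (0,1):
1 0 0 1 0
0 0 0 1 0
0 1 1 1 1

After press 5 at (1,0):
0 0 0 1 0
1 1 0 1 0
1 1 1 1 1

After press 6 at (2,4):
0 0 0 1 0
1 1 0 1 1
1 1 1 0 0

After press 7 at (1,0):
1 0 0 1 0
0 0 0 1 1
0 1 1 0 0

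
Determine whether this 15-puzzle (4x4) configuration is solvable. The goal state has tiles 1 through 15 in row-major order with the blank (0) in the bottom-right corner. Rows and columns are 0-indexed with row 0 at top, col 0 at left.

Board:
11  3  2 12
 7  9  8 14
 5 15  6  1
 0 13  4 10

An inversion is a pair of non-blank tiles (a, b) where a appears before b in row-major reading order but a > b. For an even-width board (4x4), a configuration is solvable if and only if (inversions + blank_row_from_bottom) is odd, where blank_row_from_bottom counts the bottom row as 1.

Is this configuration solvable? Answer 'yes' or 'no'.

Inversions: 51
Blank is in row 3 (0-indexed from top), which is row 1 counting from the bottom (bottom = 1).
51 + 1 = 52, which is even, so the puzzle is not solvable.

Answer: no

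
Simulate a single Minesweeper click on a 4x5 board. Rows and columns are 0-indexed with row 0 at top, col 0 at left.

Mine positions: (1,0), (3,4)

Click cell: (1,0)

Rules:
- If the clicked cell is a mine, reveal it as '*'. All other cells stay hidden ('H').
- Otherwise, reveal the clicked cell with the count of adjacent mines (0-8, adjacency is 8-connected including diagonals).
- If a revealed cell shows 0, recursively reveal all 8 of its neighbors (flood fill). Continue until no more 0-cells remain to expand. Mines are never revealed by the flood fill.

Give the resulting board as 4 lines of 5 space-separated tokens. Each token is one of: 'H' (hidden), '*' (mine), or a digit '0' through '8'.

H H H H H
* H H H H
H H H H H
H H H H H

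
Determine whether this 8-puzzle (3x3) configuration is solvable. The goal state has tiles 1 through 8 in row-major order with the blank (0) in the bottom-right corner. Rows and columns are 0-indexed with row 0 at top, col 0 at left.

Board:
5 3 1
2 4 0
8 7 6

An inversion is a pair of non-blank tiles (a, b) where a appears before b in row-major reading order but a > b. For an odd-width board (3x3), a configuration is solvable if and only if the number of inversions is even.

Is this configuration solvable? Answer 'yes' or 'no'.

Answer: no

Derivation:
Inversions (pairs i<j in row-major order where tile[i] > tile[j] > 0): 9
9 is odd, so the puzzle is not solvable.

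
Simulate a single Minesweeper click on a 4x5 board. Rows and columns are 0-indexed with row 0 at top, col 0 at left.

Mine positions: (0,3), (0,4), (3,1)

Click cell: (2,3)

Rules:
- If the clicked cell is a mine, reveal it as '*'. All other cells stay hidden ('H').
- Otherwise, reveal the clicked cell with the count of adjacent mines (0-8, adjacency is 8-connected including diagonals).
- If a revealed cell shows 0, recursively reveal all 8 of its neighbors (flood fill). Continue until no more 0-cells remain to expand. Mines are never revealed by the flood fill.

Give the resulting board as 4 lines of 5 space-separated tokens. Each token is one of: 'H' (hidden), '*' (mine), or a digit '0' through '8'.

H H H H H
H H 1 2 2
H H 1 0 0
H H 1 0 0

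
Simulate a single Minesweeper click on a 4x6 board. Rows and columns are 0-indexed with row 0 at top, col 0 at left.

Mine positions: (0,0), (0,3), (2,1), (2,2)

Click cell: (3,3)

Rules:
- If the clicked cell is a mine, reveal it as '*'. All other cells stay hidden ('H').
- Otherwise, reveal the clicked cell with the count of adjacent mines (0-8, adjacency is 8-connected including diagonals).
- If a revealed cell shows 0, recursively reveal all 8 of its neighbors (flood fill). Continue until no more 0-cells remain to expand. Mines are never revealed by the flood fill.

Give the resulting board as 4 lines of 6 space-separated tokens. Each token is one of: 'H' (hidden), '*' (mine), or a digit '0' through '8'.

H H H H H H
H H H H H H
H H H H H H
H H H 1 H H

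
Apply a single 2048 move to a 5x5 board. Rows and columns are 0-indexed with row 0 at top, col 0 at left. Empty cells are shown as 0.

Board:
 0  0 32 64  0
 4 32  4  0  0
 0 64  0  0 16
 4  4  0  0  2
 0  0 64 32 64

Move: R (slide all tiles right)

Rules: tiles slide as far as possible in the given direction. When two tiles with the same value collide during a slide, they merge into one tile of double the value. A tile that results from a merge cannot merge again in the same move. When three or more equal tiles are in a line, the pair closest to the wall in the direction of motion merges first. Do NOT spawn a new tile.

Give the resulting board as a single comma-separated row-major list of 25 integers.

Slide right:
row 0: [0, 0, 32, 64, 0] -> [0, 0, 0, 32, 64]
row 1: [4, 32, 4, 0, 0] -> [0, 0, 4, 32, 4]
row 2: [0, 64, 0, 0, 16] -> [0, 0, 0, 64, 16]
row 3: [4, 4, 0, 0, 2] -> [0, 0, 0, 8, 2]
row 4: [0, 0, 64, 32, 64] -> [0, 0, 64, 32, 64]

Answer: 0, 0, 0, 32, 64, 0, 0, 4, 32, 4, 0, 0, 0, 64, 16, 0, 0, 0, 8, 2, 0, 0, 64, 32, 64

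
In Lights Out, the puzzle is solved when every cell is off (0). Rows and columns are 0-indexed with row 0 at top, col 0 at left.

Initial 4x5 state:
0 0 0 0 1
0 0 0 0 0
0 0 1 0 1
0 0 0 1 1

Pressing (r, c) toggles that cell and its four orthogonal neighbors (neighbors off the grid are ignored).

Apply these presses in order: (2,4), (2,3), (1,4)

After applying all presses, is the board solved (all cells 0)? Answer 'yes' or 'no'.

Answer: yes

Derivation:
After press 1 at (2,4):
0 0 0 0 1
0 0 0 0 1
0 0 1 1 0
0 0 0 1 0

After press 2 at (2,3):
0 0 0 0 1
0 0 0 1 1
0 0 0 0 1
0 0 0 0 0

After press 3 at (1,4):
0 0 0 0 0
0 0 0 0 0
0 0 0 0 0
0 0 0 0 0

Lights still on: 0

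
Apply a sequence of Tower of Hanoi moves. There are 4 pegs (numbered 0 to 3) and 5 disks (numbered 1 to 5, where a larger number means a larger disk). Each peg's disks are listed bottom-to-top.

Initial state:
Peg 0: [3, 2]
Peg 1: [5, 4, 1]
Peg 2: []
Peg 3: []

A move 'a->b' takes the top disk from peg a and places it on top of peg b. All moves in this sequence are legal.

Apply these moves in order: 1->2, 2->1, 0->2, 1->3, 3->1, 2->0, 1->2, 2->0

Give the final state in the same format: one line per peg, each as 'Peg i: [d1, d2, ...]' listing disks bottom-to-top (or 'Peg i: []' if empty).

After move 1 (1->2):
Peg 0: [3, 2]
Peg 1: [5, 4]
Peg 2: [1]
Peg 3: []

After move 2 (2->1):
Peg 0: [3, 2]
Peg 1: [5, 4, 1]
Peg 2: []
Peg 3: []

After move 3 (0->2):
Peg 0: [3]
Peg 1: [5, 4, 1]
Peg 2: [2]
Peg 3: []

After move 4 (1->3):
Peg 0: [3]
Peg 1: [5, 4]
Peg 2: [2]
Peg 3: [1]

After move 5 (3->1):
Peg 0: [3]
Peg 1: [5, 4, 1]
Peg 2: [2]
Peg 3: []

After move 6 (2->0):
Peg 0: [3, 2]
Peg 1: [5, 4, 1]
Peg 2: []
Peg 3: []

After move 7 (1->2):
Peg 0: [3, 2]
Peg 1: [5, 4]
Peg 2: [1]
Peg 3: []

After move 8 (2->0):
Peg 0: [3, 2, 1]
Peg 1: [5, 4]
Peg 2: []
Peg 3: []

Answer: Peg 0: [3, 2, 1]
Peg 1: [5, 4]
Peg 2: []
Peg 3: []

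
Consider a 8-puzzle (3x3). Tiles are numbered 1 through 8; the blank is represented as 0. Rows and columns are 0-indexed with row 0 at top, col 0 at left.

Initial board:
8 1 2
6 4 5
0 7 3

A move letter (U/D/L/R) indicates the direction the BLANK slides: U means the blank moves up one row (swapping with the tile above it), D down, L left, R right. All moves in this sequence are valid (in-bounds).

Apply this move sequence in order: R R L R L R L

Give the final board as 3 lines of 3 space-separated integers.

Answer: 8 1 2
6 4 5
7 0 3

Derivation:
After move 1 (R):
8 1 2
6 4 5
7 0 3

After move 2 (R):
8 1 2
6 4 5
7 3 0

After move 3 (L):
8 1 2
6 4 5
7 0 3

After move 4 (R):
8 1 2
6 4 5
7 3 0

After move 5 (L):
8 1 2
6 4 5
7 0 3

After move 6 (R):
8 1 2
6 4 5
7 3 0

After move 7 (L):
8 1 2
6 4 5
7 0 3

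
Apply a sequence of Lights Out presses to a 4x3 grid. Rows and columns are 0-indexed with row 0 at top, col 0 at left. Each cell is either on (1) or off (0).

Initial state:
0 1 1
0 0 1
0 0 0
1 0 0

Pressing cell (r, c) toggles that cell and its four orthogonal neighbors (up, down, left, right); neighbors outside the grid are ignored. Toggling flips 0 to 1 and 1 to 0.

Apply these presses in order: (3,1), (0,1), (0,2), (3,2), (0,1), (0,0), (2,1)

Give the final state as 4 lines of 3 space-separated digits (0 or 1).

Answer: 1 1 0
1 1 0
1 0 0
0 1 0

Derivation:
After press 1 at (3,1):
0 1 1
0 0 1
0 1 0
0 1 1

After press 2 at (0,1):
1 0 0
0 1 1
0 1 0
0 1 1

After press 3 at (0,2):
1 1 1
0 1 0
0 1 0
0 1 1

After press 4 at (3,2):
1 1 1
0 1 0
0 1 1
0 0 0

After press 5 at (0,1):
0 0 0
0 0 0
0 1 1
0 0 0

After press 6 at (0,0):
1 1 0
1 0 0
0 1 1
0 0 0

After press 7 at (2,1):
1 1 0
1 1 0
1 0 0
0 1 0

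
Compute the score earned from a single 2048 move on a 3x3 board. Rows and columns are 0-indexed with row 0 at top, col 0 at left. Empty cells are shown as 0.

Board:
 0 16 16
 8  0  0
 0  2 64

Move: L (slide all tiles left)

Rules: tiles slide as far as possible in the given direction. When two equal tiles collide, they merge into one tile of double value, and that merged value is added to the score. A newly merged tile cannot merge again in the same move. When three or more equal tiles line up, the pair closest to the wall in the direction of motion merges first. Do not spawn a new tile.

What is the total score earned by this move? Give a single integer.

Answer: 32

Derivation:
Slide left:
row 0: [0, 16, 16] -> [32, 0, 0]  score +32 (running 32)
row 1: [8, 0, 0] -> [8, 0, 0]  score +0 (running 32)
row 2: [0, 2, 64] -> [2, 64, 0]  score +0 (running 32)
Board after move:
32  0  0
 8  0  0
 2 64  0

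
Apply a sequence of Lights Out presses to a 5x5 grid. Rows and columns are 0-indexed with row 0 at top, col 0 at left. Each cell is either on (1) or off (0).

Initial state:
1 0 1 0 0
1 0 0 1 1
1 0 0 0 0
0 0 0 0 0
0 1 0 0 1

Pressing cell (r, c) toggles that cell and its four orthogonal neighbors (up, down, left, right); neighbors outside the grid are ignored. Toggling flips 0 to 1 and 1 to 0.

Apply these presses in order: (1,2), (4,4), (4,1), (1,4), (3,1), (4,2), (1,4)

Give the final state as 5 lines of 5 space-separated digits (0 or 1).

After press 1 at (1,2):
1 0 0 0 0
1 1 1 0 1
1 0 1 0 0
0 0 0 0 0
0 1 0 0 1

After press 2 at (4,4):
1 0 0 0 0
1 1 1 0 1
1 0 1 0 0
0 0 0 0 1
0 1 0 1 0

After press 3 at (4,1):
1 0 0 0 0
1 1 1 0 1
1 0 1 0 0
0 1 0 0 1
1 0 1 1 0

After press 4 at (1,4):
1 0 0 0 1
1 1 1 1 0
1 0 1 0 1
0 1 0 0 1
1 0 1 1 0

After press 5 at (3,1):
1 0 0 0 1
1 1 1 1 0
1 1 1 0 1
1 0 1 0 1
1 1 1 1 0

After press 6 at (4,2):
1 0 0 0 1
1 1 1 1 0
1 1 1 0 1
1 0 0 0 1
1 0 0 0 0

After press 7 at (1,4):
1 0 0 0 0
1 1 1 0 1
1 1 1 0 0
1 0 0 0 1
1 0 0 0 0

Answer: 1 0 0 0 0
1 1 1 0 1
1 1 1 0 0
1 0 0 0 1
1 0 0 0 0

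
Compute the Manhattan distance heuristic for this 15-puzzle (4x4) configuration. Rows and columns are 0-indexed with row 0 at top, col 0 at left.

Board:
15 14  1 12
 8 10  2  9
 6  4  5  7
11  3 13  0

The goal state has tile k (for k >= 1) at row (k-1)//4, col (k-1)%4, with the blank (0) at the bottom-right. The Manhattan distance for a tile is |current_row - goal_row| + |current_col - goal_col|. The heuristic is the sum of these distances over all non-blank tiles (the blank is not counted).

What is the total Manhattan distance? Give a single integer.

Answer: 42

Derivation:
Tile 15: at (0,0), goal (3,2), distance |0-3|+|0-2| = 5
Tile 14: at (0,1), goal (3,1), distance |0-3|+|1-1| = 3
Tile 1: at (0,2), goal (0,0), distance |0-0|+|2-0| = 2
Tile 12: at (0,3), goal (2,3), distance |0-2|+|3-3| = 2
Tile 8: at (1,0), goal (1,3), distance |1-1|+|0-3| = 3
Tile 10: at (1,1), goal (2,1), distance |1-2|+|1-1| = 1
Tile 2: at (1,2), goal (0,1), distance |1-0|+|2-1| = 2
Tile 9: at (1,3), goal (2,0), distance |1-2|+|3-0| = 4
Tile 6: at (2,0), goal (1,1), distance |2-1|+|0-1| = 2
Tile 4: at (2,1), goal (0,3), distance |2-0|+|1-3| = 4
Tile 5: at (2,2), goal (1,0), distance |2-1|+|2-0| = 3
Tile 7: at (2,3), goal (1,2), distance |2-1|+|3-2| = 2
Tile 11: at (3,0), goal (2,2), distance |3-2|+|0-2| = 3
Tile 3: at (3,1), goal (0,2), distance |3-0|+|1-2| = 4
Tile 13: at (3,2), goal (3,0), distance |3-3|+|2-0| = 2
Sum: 5 + 3 + 2 + 2 + 3 + 1 + 2 + 4 + 2 + 4 + 3 + 2 + 3 + 4 + 2 = 42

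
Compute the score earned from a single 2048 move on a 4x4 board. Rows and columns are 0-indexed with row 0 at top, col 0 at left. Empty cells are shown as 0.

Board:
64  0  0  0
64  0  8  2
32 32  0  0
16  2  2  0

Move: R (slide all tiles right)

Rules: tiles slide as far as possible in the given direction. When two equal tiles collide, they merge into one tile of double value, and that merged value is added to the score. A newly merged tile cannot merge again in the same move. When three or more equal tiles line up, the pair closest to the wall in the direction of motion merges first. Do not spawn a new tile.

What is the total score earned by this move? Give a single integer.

Slide right:
row 0: [64, 0, 0, 0] -> [0, 0, 0, 64]  score +0 (running 0)
row 1: [64, 0, 8, 2] -> [0, 64, 8, 2]  score +0 (running 0)
row 2: [32, 32, 0, 0] -> [0, 0, 0, 64]  score +64 (running 64)
row 3: [16, 2, 2, 0] -> [0, 0, 16, 4]  score +4 (running 68)
Board after move:
 0  0  0 64
 0 64  8  2
 0  0  0 64
 0  0 16  4

Answer: 68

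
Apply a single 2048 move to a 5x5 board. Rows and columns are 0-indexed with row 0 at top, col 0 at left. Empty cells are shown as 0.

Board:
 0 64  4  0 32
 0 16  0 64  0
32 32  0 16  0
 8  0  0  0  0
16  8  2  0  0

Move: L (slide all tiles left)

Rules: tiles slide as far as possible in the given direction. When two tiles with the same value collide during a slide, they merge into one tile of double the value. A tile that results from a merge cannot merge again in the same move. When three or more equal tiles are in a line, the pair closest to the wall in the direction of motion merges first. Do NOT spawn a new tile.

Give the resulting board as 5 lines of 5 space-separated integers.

Answer: 64  4 32  0  0
16 64  0  0  0
64 16  0  0  0
 8  0  0  0  0
16  8  2  0  0

Derivation:
Slide left:
row 0: [0, 64, 4, 0, 32] -> [64, 4, 32, 0, 0]
row 1: [0, 16, 0, 64, 0] -> [16, 64, 0, 0, 0]
row 2: [32, 32, 0, 16, 0] -> [64, 16, 0, 0, 0]
row 3: [8, 0, 0, 0, 0] -> [8, 0, 0, 0, 0]
row 4: [16, 8, 2, 0, 0] -> [16, 8, 2, 0, 0]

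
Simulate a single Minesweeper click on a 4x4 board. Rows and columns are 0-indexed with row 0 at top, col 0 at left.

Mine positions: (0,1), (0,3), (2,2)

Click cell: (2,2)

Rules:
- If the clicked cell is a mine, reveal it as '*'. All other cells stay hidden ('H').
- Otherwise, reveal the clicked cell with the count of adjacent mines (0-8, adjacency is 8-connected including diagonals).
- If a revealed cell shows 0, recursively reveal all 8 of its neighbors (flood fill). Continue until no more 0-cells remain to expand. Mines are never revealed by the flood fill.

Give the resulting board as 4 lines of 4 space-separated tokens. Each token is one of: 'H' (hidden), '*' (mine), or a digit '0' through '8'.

H H H H
H H H H
H H * H
H H H H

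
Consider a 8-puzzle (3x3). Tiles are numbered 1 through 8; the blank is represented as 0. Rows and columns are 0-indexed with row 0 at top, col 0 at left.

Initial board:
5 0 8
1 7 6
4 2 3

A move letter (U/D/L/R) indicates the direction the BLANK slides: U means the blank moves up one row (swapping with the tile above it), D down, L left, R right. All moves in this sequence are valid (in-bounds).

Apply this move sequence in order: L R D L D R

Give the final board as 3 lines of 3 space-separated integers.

Answer: 5 7 8
4 1 6
2 0 3

Derivation:
After move 1 (L):
0 5 8
1 7 6
4 2 3

After move 2 (R):
5 0 8
1 7 6
4 2 3

After move 3 (D):
5 7 8
1 0 6
4 2 3

After move 4 (L):
5 7 8
0 1 6
4 2 3

After move 5 (D):
5 7 8
4 1 6
0 2 3

After move 6 (R):
5 7 8
4 1 6
2 0 3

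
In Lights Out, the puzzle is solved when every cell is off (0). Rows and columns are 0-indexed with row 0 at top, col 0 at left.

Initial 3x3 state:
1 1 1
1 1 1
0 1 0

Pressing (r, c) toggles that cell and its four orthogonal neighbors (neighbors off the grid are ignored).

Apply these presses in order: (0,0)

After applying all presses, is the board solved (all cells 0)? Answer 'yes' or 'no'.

Answer: no

Derivation:
After press 1 at (0,0):
0 0 1
0 1 1
0 1 0

Lights still on: 4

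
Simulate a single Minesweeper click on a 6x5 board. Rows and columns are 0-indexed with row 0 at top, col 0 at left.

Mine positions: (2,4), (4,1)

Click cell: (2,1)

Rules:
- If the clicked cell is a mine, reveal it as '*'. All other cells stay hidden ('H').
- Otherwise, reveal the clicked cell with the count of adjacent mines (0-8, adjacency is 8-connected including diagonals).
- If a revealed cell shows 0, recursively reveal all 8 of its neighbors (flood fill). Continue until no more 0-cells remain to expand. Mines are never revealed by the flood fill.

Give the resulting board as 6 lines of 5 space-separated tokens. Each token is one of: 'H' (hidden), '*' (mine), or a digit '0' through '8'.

0 0 0 0 0
0 0 0 1 1
0 0 0 1 H
1 1 1 1 H
H H H H H
H H H H H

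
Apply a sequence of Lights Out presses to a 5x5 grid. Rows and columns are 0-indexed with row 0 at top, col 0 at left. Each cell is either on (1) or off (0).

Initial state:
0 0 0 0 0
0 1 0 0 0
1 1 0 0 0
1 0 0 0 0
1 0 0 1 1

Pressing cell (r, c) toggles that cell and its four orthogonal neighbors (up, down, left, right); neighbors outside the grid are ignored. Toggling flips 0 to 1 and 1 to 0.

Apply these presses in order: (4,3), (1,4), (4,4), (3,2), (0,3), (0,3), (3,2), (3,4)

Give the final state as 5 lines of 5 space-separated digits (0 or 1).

After press 1 at (4,3):
0 0 0 0 0
0 1 0 0 0
1 1 0 0 0
1 0 0 1 0
1 0 1 0 0

After press 2 at (1,4):
0 0 0 0 1
0 1 0 1 1
1 1 0 0 1
1 0 0 1 0
1 0 1 0 0

After press 3 at (4,4):
0 0 0 0 1
0 1 0 1 1
1 1 0 0 1
1 0 0 1 1
1 0 1 1 1

After press 4 at (3,2):
0 0 0 0 1
0 1 0 1 1
1 1 1 0 1
1 1 1 0 1
1 0 0 1 1

After press 5 at (0,3):
0 0 1 1 0
0 1 0 0 1
1 1 1 0 1
1 1 1 0 1
1 0 0 1 1

After press 6 at (0,3):
0 0 0 0 1
0 1 0 1 1
1 1 1 0 1
1 1 1 0 1
1 0 0 1 1

After press 7 at (3,2):
0 0 0 0 1
0 1 0 1 1
1 1 0 0 1
1 0 0 1 1
1 0 1 1 1

After press 8 at (3,4):
0 0 0 0 1
0 1 0 1 1
1 1 0 0 0
1 0 0 0 0
1 0 1 1 0

Answer: 0 0 0 0 1
0 1 0 1 1
1 1 0 0 0
1 0 0 0 0
1 0 1 1 0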